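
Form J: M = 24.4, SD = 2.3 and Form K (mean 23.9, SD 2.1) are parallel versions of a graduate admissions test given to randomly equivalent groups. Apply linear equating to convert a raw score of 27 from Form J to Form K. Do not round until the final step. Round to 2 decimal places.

26.27

Linear equating: y = (SD_Y/SD_X)(x − M_X) + M_Y
y = (2.1/2.3)(27 − 24.4) + 23.9
y = 0.913043 × 2.6 + 23.9 = 2.3739 + 23.9 = 26.27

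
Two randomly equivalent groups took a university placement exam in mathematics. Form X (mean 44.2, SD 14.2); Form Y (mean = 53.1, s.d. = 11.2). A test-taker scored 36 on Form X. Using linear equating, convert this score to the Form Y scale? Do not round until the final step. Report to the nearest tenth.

Linear equating: y = (SD_Y/SD_X)(x − M_X) + M_Y
y = (11.2/14.2)(36 − 44.2) + 53.1
y = 0.788732 × -8.2 + 53.1 = -6.4676 + 53.1 = 46.6

46.6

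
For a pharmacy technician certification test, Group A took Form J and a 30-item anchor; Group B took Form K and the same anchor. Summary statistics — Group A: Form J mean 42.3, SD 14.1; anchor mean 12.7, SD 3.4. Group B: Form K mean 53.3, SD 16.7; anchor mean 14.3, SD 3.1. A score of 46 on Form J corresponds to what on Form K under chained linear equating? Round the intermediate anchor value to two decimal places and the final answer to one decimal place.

Form J → anchor (Group A): v = (3.4/14.1)(46 − 42.3) + 12.7 = 13.59
anchor → Form K (Group B): y = (16.7/3.1)(13.59 − 14.3) + 53.3 = 49.5

49.5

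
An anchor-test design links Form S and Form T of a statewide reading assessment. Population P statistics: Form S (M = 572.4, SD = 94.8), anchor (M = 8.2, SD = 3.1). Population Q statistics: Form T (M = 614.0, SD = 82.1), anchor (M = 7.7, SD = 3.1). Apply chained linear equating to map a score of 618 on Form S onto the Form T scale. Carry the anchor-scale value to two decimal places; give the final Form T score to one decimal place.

Form S → anchor (Population P): v = (3.1/94.8)(618 − 572.4) + 8.2 = 9.69
anchor → Form T (Population Q): y = (82.1/3.1)(9.69 − 7.7) + 614.0 = 666.7

666.7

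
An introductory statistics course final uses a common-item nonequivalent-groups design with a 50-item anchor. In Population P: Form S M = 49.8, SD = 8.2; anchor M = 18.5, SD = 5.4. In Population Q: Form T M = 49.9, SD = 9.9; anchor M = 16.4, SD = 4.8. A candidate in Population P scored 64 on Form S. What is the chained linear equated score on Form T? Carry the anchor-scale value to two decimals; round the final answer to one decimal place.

Form S → anchor (Population P): v = (5.4/8.2)(64 − 49.8) + 18.5 = 27.85
anchor → Form T (Population Q): y = (9.9/4.8)(27.85 − 16.4) + 49.9 = 73.5

73.5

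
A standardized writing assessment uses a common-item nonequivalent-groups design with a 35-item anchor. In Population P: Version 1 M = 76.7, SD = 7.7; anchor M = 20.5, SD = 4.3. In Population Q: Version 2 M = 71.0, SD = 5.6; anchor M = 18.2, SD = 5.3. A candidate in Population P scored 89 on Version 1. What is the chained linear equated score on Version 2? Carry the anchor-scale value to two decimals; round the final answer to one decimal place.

80.7

Version 1 → anchor (Population P): v = (4.3/7.7)(89 − 76.7) + 20.5 = 27.37
anchor → Version 2 (Population Q): y = (5.6/5.3)(27.37 − 18.2) + 71.0 = 80.7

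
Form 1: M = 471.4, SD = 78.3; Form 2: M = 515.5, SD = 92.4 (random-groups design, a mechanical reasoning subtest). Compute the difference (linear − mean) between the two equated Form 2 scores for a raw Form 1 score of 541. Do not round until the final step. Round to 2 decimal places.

12.53

Mean-equated: 541 + (515.5 − 471.4) = 585.10
Linear-equated: (92.4/78.3)(541 − 471.4) + 515.5 = 597.633
Difference = 597.633 − 585.10 = 12.53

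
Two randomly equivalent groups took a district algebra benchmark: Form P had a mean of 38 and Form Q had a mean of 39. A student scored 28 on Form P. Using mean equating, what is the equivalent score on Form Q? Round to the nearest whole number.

29

Mean equating: y = x + (M_Y − M_X) = 28 + (39 − 38) = 29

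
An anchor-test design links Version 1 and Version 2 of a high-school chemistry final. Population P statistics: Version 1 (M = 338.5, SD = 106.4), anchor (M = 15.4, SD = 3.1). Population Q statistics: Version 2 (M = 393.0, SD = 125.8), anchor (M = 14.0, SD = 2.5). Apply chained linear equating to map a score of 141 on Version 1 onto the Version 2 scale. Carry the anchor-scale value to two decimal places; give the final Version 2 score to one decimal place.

Version 1 → anchor (Population P): v = (3.1/106.4)(141 − 338.5) + 15.4 = 9.65
anchor → Version 2 (Population Q): y = (125.8/2.5)(9.65 − 14.0) + 393.0 = 174.1

174.1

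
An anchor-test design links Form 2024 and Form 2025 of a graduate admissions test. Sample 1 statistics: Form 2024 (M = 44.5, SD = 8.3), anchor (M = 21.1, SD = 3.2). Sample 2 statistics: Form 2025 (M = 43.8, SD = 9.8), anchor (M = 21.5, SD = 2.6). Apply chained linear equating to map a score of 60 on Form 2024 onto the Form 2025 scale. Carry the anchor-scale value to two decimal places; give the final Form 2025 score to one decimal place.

Form 2024 → anchor (Sample 1): v = (3.2/8.3)(60 − 44.5) + 21.1 = 27.08
anchor → Form 2025 (Sample 2): y = (9.8/2.6)(27.08 − 21.5) + 43.8 = 64.8

64.8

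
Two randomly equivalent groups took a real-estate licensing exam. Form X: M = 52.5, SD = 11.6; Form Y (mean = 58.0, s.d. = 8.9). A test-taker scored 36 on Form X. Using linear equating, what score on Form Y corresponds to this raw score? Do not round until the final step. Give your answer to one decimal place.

Linear equating: y = (SD_Y/SD_X)(x − M_X) + M_Y
y = (8.9/11.6)(36 − 52.5) + 58.0
y = 0.767241 × -16.5 + 58.0 = -12.6595 + 58.0 = 45.3

45.3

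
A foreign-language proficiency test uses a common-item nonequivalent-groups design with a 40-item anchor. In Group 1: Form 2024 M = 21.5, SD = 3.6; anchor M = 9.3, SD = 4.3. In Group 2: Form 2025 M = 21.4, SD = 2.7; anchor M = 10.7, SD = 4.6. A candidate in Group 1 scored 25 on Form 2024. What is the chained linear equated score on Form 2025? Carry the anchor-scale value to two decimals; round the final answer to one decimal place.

23.0

Form 2024 → anchor (Group 1): v = (4.3/3.6)(25 − 21.5) + 9.3 = 13.48
anchor → Form 2025 (Group 2): y = (2.7/4.6)(13.48 − 10.7) + 21.4 = 23.0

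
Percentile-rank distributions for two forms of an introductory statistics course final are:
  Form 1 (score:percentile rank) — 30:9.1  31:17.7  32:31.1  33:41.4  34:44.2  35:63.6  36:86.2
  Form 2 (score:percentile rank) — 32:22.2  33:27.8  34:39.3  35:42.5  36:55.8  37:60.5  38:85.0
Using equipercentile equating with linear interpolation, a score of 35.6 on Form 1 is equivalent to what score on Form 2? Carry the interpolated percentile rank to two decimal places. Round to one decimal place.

PR of 35.6 on Form 1: 63.6 + (35.6 − 35)/(36 − 35) × (86.2 − 63.6) = 77.16
On Form 2, PR 77.16 falls between score 37 (PR 60.5) and 38 (PR 85.0).
Interpolate: 37 + (77.16 − 60.5)/(85.0 − 60.5) × (38 − 37) = 37.7

37.7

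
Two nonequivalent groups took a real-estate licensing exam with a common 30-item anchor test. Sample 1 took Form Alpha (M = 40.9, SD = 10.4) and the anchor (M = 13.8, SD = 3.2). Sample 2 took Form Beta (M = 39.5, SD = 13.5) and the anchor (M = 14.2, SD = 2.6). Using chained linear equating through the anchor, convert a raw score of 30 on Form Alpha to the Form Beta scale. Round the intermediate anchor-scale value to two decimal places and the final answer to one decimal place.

20.0

Form Alpha → anchor (Sample 1): v = (3.2/10.4)(30 − 40.9) + 13.8 = 10.45
anchor → Form Beta (Sample 2): y = (13.5/2.6)(10.45 − 14.2) + 39.5 = 20.0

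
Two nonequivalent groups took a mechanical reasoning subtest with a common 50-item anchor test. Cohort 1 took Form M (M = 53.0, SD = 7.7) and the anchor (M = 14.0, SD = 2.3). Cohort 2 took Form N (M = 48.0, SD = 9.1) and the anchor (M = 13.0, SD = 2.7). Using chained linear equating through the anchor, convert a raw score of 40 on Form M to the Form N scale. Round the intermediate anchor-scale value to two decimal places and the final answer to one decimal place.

Form M → anchor (Cohort 1): v = (2.3/7.7)(40 − 53.0) + 14.0 = 10.12
anchor → Form N (Cohort 2): y = (9.1/2.7)(10.12 − 13.0) + 48.0 = 38.3

38.3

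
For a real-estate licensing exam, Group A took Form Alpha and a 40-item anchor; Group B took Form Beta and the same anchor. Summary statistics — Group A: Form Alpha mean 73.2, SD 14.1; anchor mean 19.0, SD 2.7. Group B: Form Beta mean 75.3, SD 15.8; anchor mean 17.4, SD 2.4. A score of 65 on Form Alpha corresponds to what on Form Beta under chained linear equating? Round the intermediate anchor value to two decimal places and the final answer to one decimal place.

Form Alpha → anchor (Group A): v = (2.7/14.1)(65 − 73.2) + 19.0 = 17.43
anchor → Form Beta (Group B): y = (15.8/2.4)(17.43 − 17.4) + 75.3 = 75.5

75.5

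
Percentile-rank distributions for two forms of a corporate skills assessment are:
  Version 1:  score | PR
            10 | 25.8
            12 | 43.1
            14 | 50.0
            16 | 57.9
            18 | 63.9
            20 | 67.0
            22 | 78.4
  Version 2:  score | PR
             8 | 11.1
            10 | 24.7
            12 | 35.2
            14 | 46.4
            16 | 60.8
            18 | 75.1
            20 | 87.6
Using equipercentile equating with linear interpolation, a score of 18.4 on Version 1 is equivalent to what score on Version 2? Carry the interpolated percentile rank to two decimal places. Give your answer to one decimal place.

PR of 18.4 on Version 1: 63.9 + (18.4 − 18)/(20 − 18) × (67.0 − 63.9) = 64.52
On Version 2, PR 64.52 falls between score 16 (PR 60.8) and 18 (PR 75.1).
Interpolate: 16 + (64.52 − 60.8)/(75.1 − 60.8) × (18 − 16) = 16.5

16.5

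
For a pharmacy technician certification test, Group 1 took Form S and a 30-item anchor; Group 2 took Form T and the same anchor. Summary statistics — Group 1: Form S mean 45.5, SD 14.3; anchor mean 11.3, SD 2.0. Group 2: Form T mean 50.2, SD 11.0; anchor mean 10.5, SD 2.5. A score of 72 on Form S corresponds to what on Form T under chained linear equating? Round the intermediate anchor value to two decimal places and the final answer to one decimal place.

70.0

Form S → anchor (Group 1): v = (2.0/14.3)(72 − 45.5) + 11.3 = 15.01
anchor → Form T (Group 2): y = (11.0/2.5)(15.01 − 10.5) + 50.2 = 70.0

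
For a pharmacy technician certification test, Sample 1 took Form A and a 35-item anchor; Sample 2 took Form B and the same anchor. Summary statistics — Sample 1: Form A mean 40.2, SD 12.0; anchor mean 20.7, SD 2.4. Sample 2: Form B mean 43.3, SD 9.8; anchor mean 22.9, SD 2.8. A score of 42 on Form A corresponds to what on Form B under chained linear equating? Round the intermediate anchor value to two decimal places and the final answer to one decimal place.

Form A → anchor (Sample 1): v = (2.4/12.0)(42 − 40.2) + 20.7 = 21.06
anchor → Form B (Sample 2): y = (9.8/2.8)(21.06 − 22.9) + 43.3 = 36.9

36.9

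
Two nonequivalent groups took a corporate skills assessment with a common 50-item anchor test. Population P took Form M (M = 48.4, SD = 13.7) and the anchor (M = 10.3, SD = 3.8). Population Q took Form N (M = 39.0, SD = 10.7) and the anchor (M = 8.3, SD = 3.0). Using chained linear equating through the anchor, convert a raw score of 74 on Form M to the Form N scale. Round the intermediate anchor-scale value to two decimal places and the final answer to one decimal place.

Form M → anchor (Population P): v = (3.8/13.7)(74 − 48.4) + 10.3 = 17.40
anchor → Form N (Population Q): y = (10.7/3.0)(17.40 − 8.3) + 39.0 = 71.5

71.5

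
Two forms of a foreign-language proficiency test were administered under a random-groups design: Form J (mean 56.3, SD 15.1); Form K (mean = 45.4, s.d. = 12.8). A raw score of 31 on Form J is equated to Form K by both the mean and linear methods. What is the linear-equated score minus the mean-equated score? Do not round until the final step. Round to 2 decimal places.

Mean-equated: 31 + (45.4 − 56.3) = 20.10
Linear-equated: (12.8/15.1)(31 − 56.3) + 45.4 = 23.954
Difference = 23.954 − 20.10 = 3.85

3.85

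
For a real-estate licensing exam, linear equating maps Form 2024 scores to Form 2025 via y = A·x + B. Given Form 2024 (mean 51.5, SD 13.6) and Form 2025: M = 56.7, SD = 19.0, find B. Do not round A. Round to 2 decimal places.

A = SD_Y / SD_X = 19.0 / 13.6 = 1.397059
B = M_Y − A·M_X = 56.7 − 1.397059 × 51.5 = -15.25

-15.25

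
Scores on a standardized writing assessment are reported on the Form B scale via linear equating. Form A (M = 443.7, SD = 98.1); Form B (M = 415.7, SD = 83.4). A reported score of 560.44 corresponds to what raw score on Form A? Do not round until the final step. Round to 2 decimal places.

613.95

Invert y = (SD_Y/SD_X)(x − M_X) + M_Y:
x = (SD_X/SD_Y)(y − M_Y) + M_X = (98.1/83.4)(560.44 − 415.7) + 443.7
x = 1.176259 × 144.740 + 443.7 = 613.95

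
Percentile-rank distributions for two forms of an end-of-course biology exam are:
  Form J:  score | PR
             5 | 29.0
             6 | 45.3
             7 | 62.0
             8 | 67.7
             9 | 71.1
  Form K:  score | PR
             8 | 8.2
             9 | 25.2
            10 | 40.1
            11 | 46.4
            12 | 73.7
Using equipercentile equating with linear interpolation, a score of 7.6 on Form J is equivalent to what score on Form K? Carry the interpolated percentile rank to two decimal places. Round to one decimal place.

PR of 7.6 on Form J: 62.0 + (7.6 − 7)/(8 − 7) × (67.7 − 62.0) = 65.42
On Form K, PR 65.42 falls between score 11 (PR 46.4) and 12 (PR 73.7).
Interpolate: 11 + (65.42 − 46.4)/(73.7 − 46.4) × (12 − 11) = 11.7

11.7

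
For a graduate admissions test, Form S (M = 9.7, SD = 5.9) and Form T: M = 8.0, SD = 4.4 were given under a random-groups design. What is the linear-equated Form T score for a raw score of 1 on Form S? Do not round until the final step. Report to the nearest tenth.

1.5

Linear equating: y = (SD_Y/SD_X)(x − M_X) + M_Y
y = (4.4/5.9)(1 − 9.7) + 8.0
y = 0.745763 × -8.7 + 8.0 = -6.4881 + 8.0 = 1.5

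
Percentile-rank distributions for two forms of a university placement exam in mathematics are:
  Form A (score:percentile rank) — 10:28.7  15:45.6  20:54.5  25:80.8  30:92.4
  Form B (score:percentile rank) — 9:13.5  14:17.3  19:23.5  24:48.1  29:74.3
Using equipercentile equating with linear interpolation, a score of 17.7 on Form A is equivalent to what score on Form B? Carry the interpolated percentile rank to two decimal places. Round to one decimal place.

PR of 17.7 on Form A: 45.6 + (17.7 − 15)/(20 − 15) × (54.5 − 45.6) = 50.41
On Form B, PR 50.41 falls between score 24 (PR 48.1) and 29 (PR 74.3).
Interpolate: 24 + (50.41 − 48.1)/(74.3 − 48.1) × (29 − 24) = 24.4

24.4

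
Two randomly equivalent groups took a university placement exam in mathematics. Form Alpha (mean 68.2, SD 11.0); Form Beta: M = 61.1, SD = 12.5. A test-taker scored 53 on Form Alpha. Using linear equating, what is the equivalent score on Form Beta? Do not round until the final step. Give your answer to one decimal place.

Linear equating: y = (SD_Y/SD_X)(x − M_X) + M_Y
y = (12.5/11.0)(53 − 68.2) + 61.1
y = 1.136364 × -15.2 + 61.1 = -17.2727 + 61.1 = 43.8

43.8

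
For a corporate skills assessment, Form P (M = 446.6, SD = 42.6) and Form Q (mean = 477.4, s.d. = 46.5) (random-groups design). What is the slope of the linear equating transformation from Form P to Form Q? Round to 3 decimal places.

A = SD_Y / SD_X = 46.5 / 42.6 = 1.092

1.092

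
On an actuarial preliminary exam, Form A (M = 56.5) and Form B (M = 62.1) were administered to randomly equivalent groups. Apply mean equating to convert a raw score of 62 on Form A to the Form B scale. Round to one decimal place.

Mean equating: y = x + (M_Y − M_X) = 62 + (62.1 − 56.5) = 67.6

67.6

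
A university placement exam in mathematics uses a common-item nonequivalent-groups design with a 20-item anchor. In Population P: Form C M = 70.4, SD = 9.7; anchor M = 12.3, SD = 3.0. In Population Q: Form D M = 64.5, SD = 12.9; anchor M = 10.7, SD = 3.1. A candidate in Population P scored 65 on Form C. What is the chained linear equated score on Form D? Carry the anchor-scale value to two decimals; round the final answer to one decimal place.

Form C → anchor (Population P): v = (3.0/9.7)(65 − 70.4) + 12.3 = 10.63
anchor → Form D (Population Q): y = (12.9/3.1)(10.63 − 10.7) + 64.5 = 64.2

64.2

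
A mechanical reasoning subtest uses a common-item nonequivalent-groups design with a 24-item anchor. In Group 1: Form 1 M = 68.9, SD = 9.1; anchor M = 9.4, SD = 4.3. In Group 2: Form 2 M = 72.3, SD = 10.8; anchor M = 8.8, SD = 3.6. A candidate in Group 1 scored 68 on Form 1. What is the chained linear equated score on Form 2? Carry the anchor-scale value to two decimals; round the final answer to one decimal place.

72.8

Form 1 → anchor (Group 1): v = (4.3/9.1)(68 − 68.9) + 9.4 = 8.97
anchor → Form 2 (Group 2): y = (10.8/3.6)(8.97 − 8.8) + 72.3 = 72.8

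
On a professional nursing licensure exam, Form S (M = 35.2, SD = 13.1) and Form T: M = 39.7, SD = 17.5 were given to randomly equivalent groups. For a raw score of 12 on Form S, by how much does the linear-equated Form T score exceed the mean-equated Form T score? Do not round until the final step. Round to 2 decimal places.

Mean-equated: 12 + (39.7 − 35.2) = 16.50
Linear-equated: (17.5/13.1)(12 − 35.2) + 39.7 = 8.708
Difference = 8.708 − 16.50 = -7.79

-7.79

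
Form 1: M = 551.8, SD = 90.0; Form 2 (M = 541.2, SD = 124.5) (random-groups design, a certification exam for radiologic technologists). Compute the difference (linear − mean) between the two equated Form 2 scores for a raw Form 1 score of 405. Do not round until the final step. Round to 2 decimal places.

-56.27

Mean-equated: 405 + (541.2 − 551.8) = 394.40
Linear-equated: (124.5/90.0)(405 − 551.8) + 541.2 = 338.127
Difference = 338.127 − 394.40 = -56.27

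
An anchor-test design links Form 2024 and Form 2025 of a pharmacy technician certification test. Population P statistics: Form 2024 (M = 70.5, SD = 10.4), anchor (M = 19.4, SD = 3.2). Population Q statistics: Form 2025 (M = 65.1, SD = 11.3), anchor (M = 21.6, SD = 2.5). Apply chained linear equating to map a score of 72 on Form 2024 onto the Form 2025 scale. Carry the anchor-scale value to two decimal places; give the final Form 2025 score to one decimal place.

57.2

Form 2024 → anchor (Population P): v = (3.2/10.4)(72 − 70.5) + 19.4 = 19.86
anchor → Form 2025 (Population Q): y = (11.3/2.5)(19.86 − 21.6) + 65.1 = 57.2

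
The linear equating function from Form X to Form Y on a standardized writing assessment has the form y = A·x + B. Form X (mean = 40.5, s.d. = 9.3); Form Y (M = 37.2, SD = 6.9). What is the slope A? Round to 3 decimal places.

A = SD_Y / SD_X = 6.9 / 9.3 = 0.742

0.742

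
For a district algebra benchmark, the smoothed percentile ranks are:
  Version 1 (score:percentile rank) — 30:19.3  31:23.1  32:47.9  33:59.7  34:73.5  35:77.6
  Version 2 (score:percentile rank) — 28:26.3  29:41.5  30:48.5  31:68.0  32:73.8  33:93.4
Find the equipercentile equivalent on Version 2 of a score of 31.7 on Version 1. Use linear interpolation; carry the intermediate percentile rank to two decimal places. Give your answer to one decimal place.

PR of 31.7 on Version 1: 23.1 + (31.7 − 31)/(32 − 31) × (47.9 − 23.1) = 40.46
On Version 2, PR 40.46 falls between score 28 (PR 26.3) and 29 (PR 41.5).
Interpolate: 28 + (40.46 − 26.3)/(41.5 − 26.3) × (29 − 28) = 28.9

28.9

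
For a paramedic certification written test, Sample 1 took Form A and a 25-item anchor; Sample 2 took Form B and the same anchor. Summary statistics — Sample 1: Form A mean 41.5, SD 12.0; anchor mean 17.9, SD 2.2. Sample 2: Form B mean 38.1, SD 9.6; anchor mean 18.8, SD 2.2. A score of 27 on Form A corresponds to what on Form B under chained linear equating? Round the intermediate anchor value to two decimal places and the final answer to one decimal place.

22.6

Form A → anchor (Sample 1): v = (2.2/12.0)(27 − 41.5) + 17.9 = 15.24
anchor → Form B (Sample 2): y = (9.6/2.2)(15.24 − 18.8) + 38.1 = 22.6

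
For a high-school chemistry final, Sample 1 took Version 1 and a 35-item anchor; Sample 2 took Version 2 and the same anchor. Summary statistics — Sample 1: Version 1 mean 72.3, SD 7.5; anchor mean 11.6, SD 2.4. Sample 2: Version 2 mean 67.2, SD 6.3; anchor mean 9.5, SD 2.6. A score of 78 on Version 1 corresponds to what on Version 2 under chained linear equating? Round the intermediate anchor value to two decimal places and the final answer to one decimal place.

Version 1 → anchor (Sample 1): v = (2.4/7.5)(78 − 72.3) + 11.6 = 13.42
anchor → Version 2 (Sample 2): y = (6.3/2.6)(13.42 − 9.5) + 67.2 = 76.7

76.7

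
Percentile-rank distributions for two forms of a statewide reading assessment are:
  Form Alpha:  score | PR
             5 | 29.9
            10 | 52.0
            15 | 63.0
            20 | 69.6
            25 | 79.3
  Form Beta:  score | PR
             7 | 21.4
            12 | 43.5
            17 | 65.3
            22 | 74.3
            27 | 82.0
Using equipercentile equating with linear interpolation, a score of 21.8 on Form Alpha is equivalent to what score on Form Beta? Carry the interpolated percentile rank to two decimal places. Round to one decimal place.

PR of 21.8 on Form Alpha: 69.6 + (21.8 − 20)/(25 − 20) × (79.3 − 69.6) = 73.09
On Form Beta, PR 73.09 falls between score 17 (PR 65.3) and 22 (PR 74.3).
Interpolate: 17 + (73.09 − 65.3)/(74.3 − 65.3) × (22 − 17) = 21.3

21.3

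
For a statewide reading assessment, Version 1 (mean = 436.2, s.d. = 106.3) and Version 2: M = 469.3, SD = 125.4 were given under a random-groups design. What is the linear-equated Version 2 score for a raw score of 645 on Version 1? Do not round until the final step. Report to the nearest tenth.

715.6

Linear equating: y = (SD_Y/SD_X)(x − M_X) + M_Y
y = (125.4/106.3)(645 − 436.2) + 469.3
y = 1.179680 × 208.8 + 469.3 = 246.3172 + 469.3 = 715.6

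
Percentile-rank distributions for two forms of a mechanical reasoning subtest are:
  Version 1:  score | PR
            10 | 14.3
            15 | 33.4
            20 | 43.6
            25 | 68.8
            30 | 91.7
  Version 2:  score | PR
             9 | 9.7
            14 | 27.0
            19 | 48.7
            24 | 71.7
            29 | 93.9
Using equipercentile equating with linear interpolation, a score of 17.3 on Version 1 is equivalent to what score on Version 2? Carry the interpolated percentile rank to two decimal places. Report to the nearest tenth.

PR of 17.3 on Version 1: 33.4 + (17.3 − 15)/(20 − 15) × (43.6 − 33.4) = 38.09
On Version 2, PR 38.09 falls between score 14 (PR 27.0) and 19 (PR 48.7).
Interpolate: 14 + (38.09 − 27.0)/(48.7 − 27.0) × (19 − 14) = 16.6

16.6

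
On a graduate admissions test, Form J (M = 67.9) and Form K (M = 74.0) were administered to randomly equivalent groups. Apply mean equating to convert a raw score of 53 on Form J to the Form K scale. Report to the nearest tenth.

Mean equating: y = x + (M_Y − M_X) = 53 + (74.0 − 67.9) = 59.1

59.1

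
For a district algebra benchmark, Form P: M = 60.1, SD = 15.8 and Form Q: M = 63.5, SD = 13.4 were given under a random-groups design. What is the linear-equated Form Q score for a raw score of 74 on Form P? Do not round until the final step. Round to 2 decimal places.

Linear equating: y = (SD_Y/SD_X)(x − M_X) + M_Y
y = (13.4/15.8)(74 − 60.1) + 63.5
y = 0.848101 × 13.9 + 63.5 = 11.7886 + 63.5 = 75.29

75.29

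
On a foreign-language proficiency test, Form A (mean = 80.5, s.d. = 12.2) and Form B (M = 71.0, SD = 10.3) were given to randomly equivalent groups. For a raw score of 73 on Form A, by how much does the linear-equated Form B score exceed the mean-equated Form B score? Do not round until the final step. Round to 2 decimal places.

Mean-equated: 73 + (71.0 − 80.5) = 63.50
Linear-equated: (10.3/12.2)(73 − 80.5) + 71.0 = 64.668
Difference = 64.668 − 63.50 = 1.17

1.17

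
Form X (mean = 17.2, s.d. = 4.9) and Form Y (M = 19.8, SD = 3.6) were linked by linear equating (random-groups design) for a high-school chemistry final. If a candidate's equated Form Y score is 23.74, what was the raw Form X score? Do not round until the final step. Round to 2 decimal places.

Invert y = (SD_Y/SD_X)(x − M_X) + M_Y:
x = (SD_X/SD_Y)(y − M_Y) + M_X = (4.9/3.6)(23.74 − 19.8) + 17.2
x = 1.361111 × 3.940 + 17.2 = 22.56

22.56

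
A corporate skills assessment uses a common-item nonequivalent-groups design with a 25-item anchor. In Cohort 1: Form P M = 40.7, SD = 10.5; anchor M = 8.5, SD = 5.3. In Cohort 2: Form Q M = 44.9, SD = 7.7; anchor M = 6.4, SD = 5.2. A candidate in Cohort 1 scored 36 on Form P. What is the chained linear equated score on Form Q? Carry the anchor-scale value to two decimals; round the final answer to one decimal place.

44.5

Form P → anchor (Cohort 1): v = (5.3/10.5)(36 − 40.7) + 8.5 = 6.13
anchor → Form Q (Cohort 2): y = (7.7/5.2)(6.13 − 6.4) + 44.9 = 44.5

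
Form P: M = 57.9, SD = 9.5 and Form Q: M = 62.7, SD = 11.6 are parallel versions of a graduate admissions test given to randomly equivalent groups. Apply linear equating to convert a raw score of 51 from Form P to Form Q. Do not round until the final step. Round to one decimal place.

54.3

Linear equating: y = (SD_Y/SD_X)(x − M_X) + M_Y
y = (11.6/9.5)(51 − 57.9) + 62.7
y = 1.221053 × -6.9 + 62.7 = -8.4253 + 62.7 = 54.3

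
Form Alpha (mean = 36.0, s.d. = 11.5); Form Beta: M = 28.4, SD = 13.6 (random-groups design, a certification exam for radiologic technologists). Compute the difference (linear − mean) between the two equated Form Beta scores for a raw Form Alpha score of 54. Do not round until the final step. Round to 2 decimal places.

3.29

Mean-equated: 54 + (28.4 − 36.0) = 46.40
Linear-equated: (13.6/11.5)(54 − 36.0) + 28.4 = 49.687
Difference = 49.687 − 46.40 = 3.29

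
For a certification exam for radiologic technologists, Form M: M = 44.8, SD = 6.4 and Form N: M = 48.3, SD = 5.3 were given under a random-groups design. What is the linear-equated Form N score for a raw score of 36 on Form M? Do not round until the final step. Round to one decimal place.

Linear equating: y = (SD_Y/SD_X)(x − M_X) + M_Y
y = (5.3/6.4)(36 − 44.8) + 48.3
y = 0.828125 × -8.8 + 48.3 = -7.2875 + 48.3 = 41.0

41.0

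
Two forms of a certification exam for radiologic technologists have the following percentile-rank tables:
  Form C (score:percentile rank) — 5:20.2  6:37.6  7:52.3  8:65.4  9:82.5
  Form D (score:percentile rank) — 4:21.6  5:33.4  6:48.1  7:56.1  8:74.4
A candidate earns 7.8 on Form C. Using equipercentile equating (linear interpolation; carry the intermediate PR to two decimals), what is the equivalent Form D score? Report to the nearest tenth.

PR of 7.8 on Form C: 52.3 + (7.8 − 7)/(8 − 7) × (65.4 − 52.3) = 62.78
On Form D, PR 62.78 falls between score 7 (PR 56.1) and 8 (PR 74.4).
Interpolate: 7 + (62.78 − 56.1)/(74.4 − 56.1) × (8 − 7) = 7.4

7.4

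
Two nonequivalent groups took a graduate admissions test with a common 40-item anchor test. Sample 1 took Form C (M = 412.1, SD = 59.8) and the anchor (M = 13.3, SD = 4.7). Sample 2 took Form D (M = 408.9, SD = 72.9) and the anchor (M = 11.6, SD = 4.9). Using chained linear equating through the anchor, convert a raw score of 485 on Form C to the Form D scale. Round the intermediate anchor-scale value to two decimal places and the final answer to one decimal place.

Form C → anchor (Sample 1): v = (4.7/59.8)(485 − 412.1) + 13.3 = 19.03
anchor → Form D (Sample 2): y = (72.9/4.9)(19.03 − 11.6) + 408.9 = 519.4

519.4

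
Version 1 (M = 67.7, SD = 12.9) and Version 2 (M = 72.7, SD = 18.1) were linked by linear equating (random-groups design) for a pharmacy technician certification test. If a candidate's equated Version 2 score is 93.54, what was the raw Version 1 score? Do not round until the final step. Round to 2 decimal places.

82.55

Invert y = (SD_Y/SD_X)(x − M_X) + M_Y:
x = (SD_X/SD_Y)(y − M_Y) + M_X = (12.9/18.1)(93.54 − 72.7) + 67.7
x = 0.712707 × 20.840 + 67.7 = 82.55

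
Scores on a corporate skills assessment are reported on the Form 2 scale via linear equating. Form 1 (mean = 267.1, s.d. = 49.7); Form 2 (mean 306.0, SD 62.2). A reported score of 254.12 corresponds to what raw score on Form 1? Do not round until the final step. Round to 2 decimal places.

Invert y = (SD_Y/SD_X)(x − M_X) + M_Y:
x = (SD_X/SD_Y)(y − M_Y) + M_X = (49.7/62.2)(254.12 − 306.0) + 267.1
x = 0.799035 × -51.880 + 267.1 = 225.65

225.65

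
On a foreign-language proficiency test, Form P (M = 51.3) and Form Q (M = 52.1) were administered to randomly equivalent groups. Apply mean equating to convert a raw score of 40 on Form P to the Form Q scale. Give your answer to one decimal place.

Mean equating: y = x + (M_Y − M_X) = 40 + (52.1 − 51.3) = 40.8

40.8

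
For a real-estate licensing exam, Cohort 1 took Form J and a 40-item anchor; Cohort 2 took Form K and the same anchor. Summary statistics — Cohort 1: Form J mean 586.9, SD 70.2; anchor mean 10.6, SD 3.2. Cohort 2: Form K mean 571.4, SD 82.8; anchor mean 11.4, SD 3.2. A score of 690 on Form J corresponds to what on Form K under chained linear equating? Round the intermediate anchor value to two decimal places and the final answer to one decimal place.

672.3

Form J → anchor (Cohort 1): v = (3.2/70.2)(690 − 586.9) + 10.6 = 15.30
anchor → Form K (Cohort 2): y = (82.8/3.2)(15.30 − 11.4) + 571.4 = 672.3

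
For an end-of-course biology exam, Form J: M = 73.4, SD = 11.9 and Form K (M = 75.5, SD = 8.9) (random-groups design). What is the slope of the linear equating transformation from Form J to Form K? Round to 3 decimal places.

A = SD_Y / SD_X = 8.9 / 11.9 = 0.748

0.748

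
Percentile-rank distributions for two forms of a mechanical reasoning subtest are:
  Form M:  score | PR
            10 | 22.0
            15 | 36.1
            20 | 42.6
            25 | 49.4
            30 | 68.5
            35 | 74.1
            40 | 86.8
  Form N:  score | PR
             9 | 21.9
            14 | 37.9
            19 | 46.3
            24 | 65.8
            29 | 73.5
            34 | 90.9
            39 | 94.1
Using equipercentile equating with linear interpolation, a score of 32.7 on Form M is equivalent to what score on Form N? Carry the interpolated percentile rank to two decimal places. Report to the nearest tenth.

27.7

PR of 32.7 on Form M: 68.5 + (32.7 − 30)/(35 − 30) × (74.1 − 68.5) = 71.52
On Form N, PR 71.52 falls between score 24 (PR 65.8) and 29 (PR 73.5).
Interpolate: 24 + (71.52 − 65.8)/(73.5 − 65.8) × (29 − 24) = 27.7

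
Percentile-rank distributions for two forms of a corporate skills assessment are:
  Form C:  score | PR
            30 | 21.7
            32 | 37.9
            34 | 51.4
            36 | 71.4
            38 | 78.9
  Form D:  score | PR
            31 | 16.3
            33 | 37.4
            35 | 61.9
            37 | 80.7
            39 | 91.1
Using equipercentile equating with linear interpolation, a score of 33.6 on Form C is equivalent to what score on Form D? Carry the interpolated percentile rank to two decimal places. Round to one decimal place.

33.9

PR of 33.6 on Form C: 37.9 + (33.6 − 32)/(34 − 32) × (51.4 − 37.9) = 48.70
On Form D, PR 48.70 falls between score 33 (PR 37.4) and 35 (PR 61.9).
Interpolate: 33 + (48.70 − 37.4)/(61.9 − 37.4) × (35 − 33) = 33.9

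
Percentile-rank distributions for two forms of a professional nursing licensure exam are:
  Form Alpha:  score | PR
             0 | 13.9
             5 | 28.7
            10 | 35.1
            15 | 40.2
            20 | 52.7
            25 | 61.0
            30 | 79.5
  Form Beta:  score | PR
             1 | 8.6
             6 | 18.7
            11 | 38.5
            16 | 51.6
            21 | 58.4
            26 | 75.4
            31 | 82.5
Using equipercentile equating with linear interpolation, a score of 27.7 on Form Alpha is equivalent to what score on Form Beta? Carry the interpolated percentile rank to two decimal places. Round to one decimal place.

24.7

PR of 27.7 on Form Alpha: 61.0 + (27.7 − 25)/(30 − 25) × (79.5 − 61.0) = 70.99
On Form Beta, PR 70.99 falls between score 21 (PR 58.4) and 26 (PR 75.4).
Interpolate: 21 + (70.99 − 58.4)/(75.4 − 58.4) × (26 − 21) = 24.7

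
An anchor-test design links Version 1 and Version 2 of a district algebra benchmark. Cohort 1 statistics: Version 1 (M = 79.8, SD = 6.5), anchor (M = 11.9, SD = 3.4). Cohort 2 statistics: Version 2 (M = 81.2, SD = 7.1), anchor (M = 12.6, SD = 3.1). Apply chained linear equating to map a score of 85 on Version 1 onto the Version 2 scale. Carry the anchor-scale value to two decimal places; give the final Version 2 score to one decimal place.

85.8

Version 1 → anchor (Cohort 1): v = (3.4/6.5)(85 − 79.8) + 11.9 = 14.62
anchor → Version 2 (Cohort 2): y = (7.1/3.1)(14.62 − 12.6) + 81.2 = 85.8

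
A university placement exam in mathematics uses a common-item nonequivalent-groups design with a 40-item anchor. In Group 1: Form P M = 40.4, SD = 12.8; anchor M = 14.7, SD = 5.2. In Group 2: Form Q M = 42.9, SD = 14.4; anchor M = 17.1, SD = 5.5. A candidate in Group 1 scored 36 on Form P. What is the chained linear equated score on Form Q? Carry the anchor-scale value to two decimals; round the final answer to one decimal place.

31.9

Form P → anchor (Group 1): v = (5.2/12.8)(36 − 40.4) + 14.7 = 12.91
anchor → Form Q (Group 2): y = (14.4/5.5)(12.91 − 17.1) + 42.9 = 31.9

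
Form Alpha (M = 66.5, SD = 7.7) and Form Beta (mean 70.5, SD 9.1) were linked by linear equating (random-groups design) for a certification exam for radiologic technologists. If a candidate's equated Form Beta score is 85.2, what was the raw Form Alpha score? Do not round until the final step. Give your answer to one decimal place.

78.9

Invert y = (SD_Y/SD_X)(x − M_X) + M_Y:
x = (SD_X/SD_Y)(y − M_Y) + M_X = (7.7/9.1)(85.2 − 70.5) + 66.5
x = 0.846154 × 14.700 + 66.5 = 78.9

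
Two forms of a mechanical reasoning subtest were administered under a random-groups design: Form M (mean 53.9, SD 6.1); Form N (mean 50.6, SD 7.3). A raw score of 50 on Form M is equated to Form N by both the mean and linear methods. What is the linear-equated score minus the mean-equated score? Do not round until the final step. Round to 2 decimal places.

Mean-equated: 50 + (50.6 − 53.9) = 46.70
Linear-equated: (7.3/6.1)(50 − 53.9) + 50.6 = 45.933
Difference = 45.933 − 46.70 = -0.77

-0.77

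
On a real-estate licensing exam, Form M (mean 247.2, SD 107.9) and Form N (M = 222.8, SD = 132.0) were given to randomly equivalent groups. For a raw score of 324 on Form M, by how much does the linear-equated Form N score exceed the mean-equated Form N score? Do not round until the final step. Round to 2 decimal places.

17.15

Mean-equated: 324 + (222.8 − 247.2) = 299.60
Linear-equated: (132.0/107.9)(324 − 247.2) + 222.8 = 316.754
Difference = 316.754 − 299.60 = 17.15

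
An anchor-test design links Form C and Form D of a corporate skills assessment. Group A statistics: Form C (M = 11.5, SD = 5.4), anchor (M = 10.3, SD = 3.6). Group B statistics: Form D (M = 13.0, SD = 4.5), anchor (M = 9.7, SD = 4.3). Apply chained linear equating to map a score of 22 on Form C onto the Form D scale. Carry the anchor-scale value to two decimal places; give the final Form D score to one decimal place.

21.0

Form C → anchor (Group A): v = (3.6/5.4)(22 − 11.5) + 10.3 = 17.30
anchor → Form D (Group B): y = (4.5/4.3)(17.30 − 9.7) + 13.0 = 21.0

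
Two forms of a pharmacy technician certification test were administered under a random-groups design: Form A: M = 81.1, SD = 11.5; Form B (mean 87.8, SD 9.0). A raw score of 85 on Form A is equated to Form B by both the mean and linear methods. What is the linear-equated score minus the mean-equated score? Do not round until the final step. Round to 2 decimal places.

Mean-equated: 85 + (87.8 − 81.1) = 91.70
Linear-equated: (9.0/11.5)(85 − 81.1) + 87.8 = 90.852
Difference = 90.852 − 91.70 = -0.85

-0.85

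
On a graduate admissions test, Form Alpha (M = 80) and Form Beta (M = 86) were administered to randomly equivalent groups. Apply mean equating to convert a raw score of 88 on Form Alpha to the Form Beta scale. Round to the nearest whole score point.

94

Mean equating: y = x + (M_Y − M_X) = 88 + (86 − 80) = 94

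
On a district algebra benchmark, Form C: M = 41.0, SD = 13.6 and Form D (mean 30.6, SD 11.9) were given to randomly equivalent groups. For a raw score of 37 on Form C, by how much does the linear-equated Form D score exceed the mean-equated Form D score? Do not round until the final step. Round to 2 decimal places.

Mean-equated: 37 + (30.6 − 41.0) = 26.60
Linear-equated: (11.9/13.6)(37 − 41.0) + 30.6 = 27.100
Difference = 27.100 − 26.60 = 0.50

0.50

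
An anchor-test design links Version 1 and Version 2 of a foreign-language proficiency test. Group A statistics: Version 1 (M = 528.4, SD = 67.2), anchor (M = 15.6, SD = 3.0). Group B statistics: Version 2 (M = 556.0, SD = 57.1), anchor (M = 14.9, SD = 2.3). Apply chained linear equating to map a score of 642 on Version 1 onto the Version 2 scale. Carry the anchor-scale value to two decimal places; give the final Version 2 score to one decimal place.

Version 1 → anchor (Group A): v = (3.0/67.2)(642 − 528.4) + 15.6 = 20.67
anchor → Version 2 (Group B): y = (57.1/2.3)(20.67 − 14.9) + 556.0 = 699.2

699.2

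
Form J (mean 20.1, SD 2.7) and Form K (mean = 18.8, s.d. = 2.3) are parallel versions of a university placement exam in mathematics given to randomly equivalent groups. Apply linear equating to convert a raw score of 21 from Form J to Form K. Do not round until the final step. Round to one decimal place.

19.6

Linear equating: y = (SD_Y/SD_X)(x − M_X) + M_Y
y = (2.3/2.7)(21 − 20.1) + 18.8
y = 0.851852 × 0.9 + 18.8 = 0.7667 + 18.8 = 19.6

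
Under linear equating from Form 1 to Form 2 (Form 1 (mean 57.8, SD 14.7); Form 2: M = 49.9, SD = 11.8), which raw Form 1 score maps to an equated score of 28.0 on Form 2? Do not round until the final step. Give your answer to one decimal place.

Invert y = (SD_Y/SD_X)(x − M_X) + M_Y:
x = (SD_X/SD_Y)(y − M_Y) + M_X = (14.7/11.8)(28.0 − 49.9) + 57.8
x = 1.245763 × -21.900 + 57.8 = 30.5

30.5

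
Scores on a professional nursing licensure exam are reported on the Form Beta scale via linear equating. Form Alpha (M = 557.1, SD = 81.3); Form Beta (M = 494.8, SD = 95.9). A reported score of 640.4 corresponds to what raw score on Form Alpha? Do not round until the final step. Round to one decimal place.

680.5

Invert y = (SD_Y/SD_X)(x − M_X) + M_Y:
x = (SD_X/SD_Y)(y − M_Y) + M_X = (81.3/95.9)(640.4 − 494.8) + 557.1
x = 0.847758 × 145.600 + 557.1 = 680.5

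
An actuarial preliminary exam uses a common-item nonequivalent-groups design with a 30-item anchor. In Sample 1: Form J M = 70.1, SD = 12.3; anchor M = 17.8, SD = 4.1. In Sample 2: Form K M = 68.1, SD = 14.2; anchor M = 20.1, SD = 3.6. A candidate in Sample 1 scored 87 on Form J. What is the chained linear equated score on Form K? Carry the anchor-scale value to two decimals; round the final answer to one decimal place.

Form J → anchor (Sample 1): v = (4.1/12.3)(87 − 70.1) + 17.8 = 23.43
anchor → Form K (Sample 2): y = (14.2/3.6)(23.43 − 20.1) + 68.1 = 81.2

81.2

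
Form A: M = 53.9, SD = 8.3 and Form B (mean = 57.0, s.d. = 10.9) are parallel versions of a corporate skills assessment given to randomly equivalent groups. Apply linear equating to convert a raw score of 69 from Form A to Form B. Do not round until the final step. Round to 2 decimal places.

76.83

Linear equating: y = (SD_Y/SD_X)(x − M_X) + M_Y
y = (10.9/8.3)(69 − 53.9) + 57.0
y = 1.313253 × 15.1 + 57.0 = 19.8301 + 57.0 = 76.83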